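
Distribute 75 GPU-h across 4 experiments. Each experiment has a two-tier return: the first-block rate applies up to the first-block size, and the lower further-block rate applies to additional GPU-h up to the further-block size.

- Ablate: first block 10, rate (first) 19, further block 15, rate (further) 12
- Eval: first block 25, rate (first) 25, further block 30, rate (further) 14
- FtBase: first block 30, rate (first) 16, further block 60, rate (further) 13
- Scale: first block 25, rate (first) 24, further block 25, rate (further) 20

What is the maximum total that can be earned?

1725

Treat each block as its own option and order by rate: Eval/first 25 > Scale/first 24 > Scale/second 20 > Ablate/first 19 > FtBase/first 16 > Eval/second 14 > FtBase/second 13 > Ablate/second 12.
Fill Eval first block (25 at 25) → 50 left.
Scale first at 24: fill all 25 → 25 left.
Scale second at 20: fill all 25 → 0 left.
Total = 25×25 + 24×25 + 20×25 = 1725.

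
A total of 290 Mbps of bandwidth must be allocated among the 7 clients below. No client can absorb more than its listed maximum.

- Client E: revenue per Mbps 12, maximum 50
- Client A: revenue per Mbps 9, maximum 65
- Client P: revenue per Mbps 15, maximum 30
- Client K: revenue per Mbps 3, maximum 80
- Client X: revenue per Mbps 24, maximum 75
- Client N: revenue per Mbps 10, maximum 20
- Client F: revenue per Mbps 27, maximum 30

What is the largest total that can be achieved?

4505

Highest revenue per Mbps first: Client F 27 > Client X 24 > Client P 15 > Client E 12 > Client N 10 > Client A 9 > Client K 3.
Client F takes 30 to reach its cap of 30 → 260 left.
Client X: +75 to 75 (cap) → 185 left.
Client P takes 30 to reach its cap of 30 → 155 left.
Client E: +50 to 50 (cap) → 105 left.
Client N: +20 to 20 (cap) → 85 left.
Client A takes 65 to reach its cap of 65 → 20 left.
Client K has room for 80 but only 20 remain, so it gets 20.
Total = 12×50 + 9×65 + 15×30 + 3×20 + 24×75 + 10×20 + 27×30 = 4505.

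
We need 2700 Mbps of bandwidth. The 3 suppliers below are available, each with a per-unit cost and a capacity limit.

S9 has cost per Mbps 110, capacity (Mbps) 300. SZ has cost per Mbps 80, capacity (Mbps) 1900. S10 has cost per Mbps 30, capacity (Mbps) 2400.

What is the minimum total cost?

96000

Cheapest first:
S10 at 30: take all 2400 Mbps → 300 still needed.
SZ at 80: take 300 of its 1900 → requirement met.
S9: unused.
Cost = 2400×30 + 300×80 = 96000.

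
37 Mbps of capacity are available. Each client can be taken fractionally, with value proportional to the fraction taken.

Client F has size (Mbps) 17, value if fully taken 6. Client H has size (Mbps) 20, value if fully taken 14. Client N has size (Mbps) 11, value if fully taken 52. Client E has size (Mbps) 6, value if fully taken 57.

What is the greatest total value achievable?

Best value per unit of size first: Client E 57/6≈9.5, Client N 52/11≈4.73, Client H 14/20≈0.7, Client F 6/17≈0.353.
All 6 Mbps of Client E fit (value 57) ; 31 remain.
Take all of Client N (11 Mbps, value 52) ; 20 Mbps left.
Client H: take in full, 20 Mbps for value 14 ; 0 left.
Total value = 123.

123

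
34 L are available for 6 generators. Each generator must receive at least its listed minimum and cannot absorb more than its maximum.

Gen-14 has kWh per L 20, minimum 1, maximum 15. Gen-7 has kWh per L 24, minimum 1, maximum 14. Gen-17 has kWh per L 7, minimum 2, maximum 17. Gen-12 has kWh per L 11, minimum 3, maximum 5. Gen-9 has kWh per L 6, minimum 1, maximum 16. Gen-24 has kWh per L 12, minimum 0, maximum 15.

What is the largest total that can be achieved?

Meeting every minimum uses 1+1+2+3+1+0 = 8 L, leaving 26.
Highest kWh per L first: Gen-7 24 > Gen-14 20 > Gen-24 12 > Gen-12 11 > Gen-17 7 > Gen-9 6.
Gen-7: +13 to 14 (cap) → 13 left.
Gen-14 has room for 14 more but only 13 remain, so it gets 14.
Total = 20×14 + 24×14 + 7×2 + 11×3 + 6×1 = 669.

669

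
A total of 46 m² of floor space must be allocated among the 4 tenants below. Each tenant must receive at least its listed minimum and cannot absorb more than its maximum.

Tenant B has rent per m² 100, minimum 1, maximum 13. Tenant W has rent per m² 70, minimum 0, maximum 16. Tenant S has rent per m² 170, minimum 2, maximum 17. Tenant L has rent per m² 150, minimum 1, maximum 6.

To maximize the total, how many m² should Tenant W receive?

10

Meeting every minimum uses 1+0+2+1 = 4 m², leaving 42.
Order the tenants by rent per m²: Tenant S 170 > Tenant L 150 > Tenant B 100 > Tenant W 70.
Tenant S: +15 to 17 (cap) → 27 left.
Tenant L: +5 to 6 (cap) → 22 left.
Tenant B takes 12 more to reach its cap of 13 → 10 left.
Tenant W: +10 (room for 16) → 10. Pool exhausted.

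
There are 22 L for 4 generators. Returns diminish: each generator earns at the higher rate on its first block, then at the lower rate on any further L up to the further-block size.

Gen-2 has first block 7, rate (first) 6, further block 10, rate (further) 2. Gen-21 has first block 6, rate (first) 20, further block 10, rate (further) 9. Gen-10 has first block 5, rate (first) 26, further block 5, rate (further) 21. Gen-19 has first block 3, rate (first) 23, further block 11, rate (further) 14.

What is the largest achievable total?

Treat each block as its own option and order by rate: Gen-10/T1 26 > Gen-19/T1 23 > Gen-10/T2 21 > Gen-21/T1 20 > Gen-19/T2 14 > Gen-21/T2 9 > Gen-2/T1 6 > Gen-2/T2 2.
Fill Gen-10 T1 block (5 at 26) ; 17 left.
Gen-19 T1 at 23: fill all 3 ; 14 left.
Gen-10/T2 (21): +5 ; 9 left.
Gen-21 T1 at 20: fill all 6 ; 3 left.
Gen-19 T2 at 14: only 3 left, fill 3.
Total = 26×5 + 23×3 + 21×5 + 20×6 + 14×3 = 466.

466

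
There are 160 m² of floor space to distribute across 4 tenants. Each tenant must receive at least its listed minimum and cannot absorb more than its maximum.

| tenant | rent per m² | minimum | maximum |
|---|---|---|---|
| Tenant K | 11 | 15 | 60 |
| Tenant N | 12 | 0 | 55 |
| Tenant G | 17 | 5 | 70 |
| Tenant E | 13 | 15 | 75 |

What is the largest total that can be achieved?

Meeting every minimum uses 15+0+5+15 = 35 m², leaving 125.
Rank by rent per m²: Tenant G 17 > Tenant E 13 > Tenant N 12 > Tenant K 11.
Tenant G takes 65 more to reach its cap of 70 — 60 left.
Give Tenant E 60 more to hit its cap of 75 — 0 left.
Total = 11×15 + 17×70 + 13×75 = 2330.

2330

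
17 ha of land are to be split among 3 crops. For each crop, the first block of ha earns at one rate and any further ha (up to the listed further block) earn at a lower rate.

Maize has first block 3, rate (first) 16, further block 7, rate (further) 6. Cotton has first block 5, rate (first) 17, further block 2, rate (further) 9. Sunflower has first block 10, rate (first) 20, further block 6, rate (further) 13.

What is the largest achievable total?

Order all 6 blocks by rate: Sunflower/first 20 > Cotton/first 17 > Maize/first 16 > Sunflower/second 13 > Cotton/second 9 > Maize/second 6.
Sunflower/first (20): +10 ; 7 left.
Cotton first at 17: fill all 5 ; 2 left.
Maize/first: +2 of 3 at 16; pool empty.
Total = 20×10 + 17×5 + 16×2 = 317.

317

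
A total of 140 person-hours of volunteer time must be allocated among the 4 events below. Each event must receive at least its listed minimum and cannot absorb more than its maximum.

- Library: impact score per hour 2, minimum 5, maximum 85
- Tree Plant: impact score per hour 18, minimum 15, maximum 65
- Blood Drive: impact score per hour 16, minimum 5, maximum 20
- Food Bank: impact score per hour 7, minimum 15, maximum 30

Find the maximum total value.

Meeting every minimum uses 5+15+5+15 = 40 person-hours, leaving 100.
Order the events by impact score per hour: Tree Plant 18 > Blood Drive 16 > Food Bank 7 > Library 2.
Give Tree Plant 50 more to hit its cap of 65 → 50 left.
Blood Drive: +15 to 20 (cap) → 35 left.
Food Bank takes 15 more to reach its cap of 30 → 20 left.
Library: +20 (room for 80) → 25. Pool exhausted.
Total = 2×25 + 18×65 + 16×20 + 7×30 = 1750.

1750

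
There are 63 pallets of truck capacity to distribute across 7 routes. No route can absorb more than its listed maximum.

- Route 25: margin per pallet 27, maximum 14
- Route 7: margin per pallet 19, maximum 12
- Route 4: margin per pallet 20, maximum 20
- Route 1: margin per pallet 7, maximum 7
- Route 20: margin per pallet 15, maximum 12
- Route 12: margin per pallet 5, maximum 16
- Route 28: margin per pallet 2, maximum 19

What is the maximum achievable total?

Rank by margin per pallet: Route 25 27 > Route 4 20 > Route 7 19 > Route 20 15 > Route 1 7 > Route 12 5 > Route 28 2.
Route 25: +14 to 14 (cap) → 49 left.
Give Route 4 20 to hit its cap of 20 → 29 left.
Route 7: +12 to 12 (cap) → 17 left.
Route 20 takes 12 to reach its cap of 12 → 5 left.
Route 1 has room for 7 but only 5 remain, so it gets 5.
Total = 27×14 + 19×12 + 20×20 + 7×5 + 15×12 = 1221.

1221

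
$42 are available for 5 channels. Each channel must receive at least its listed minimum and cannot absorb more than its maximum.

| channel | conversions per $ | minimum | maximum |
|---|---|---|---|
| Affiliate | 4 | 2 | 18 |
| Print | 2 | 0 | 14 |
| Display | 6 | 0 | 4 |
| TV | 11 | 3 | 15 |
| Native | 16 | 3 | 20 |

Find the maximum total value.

521

Meeting every minimum uses 2+0+0+3+3 = 8 $, leaving 34.
Rank by conversions per $: Native 16 > TV 11 > Display 6 > Affiliate 4 > Print 2.
Give Native 17 more to hit its cap of 20 → 17 left.
TV takes 12 more to reach its cap of 15 → 5 left.
Display: +4 to 4 (cap) → 1 left.
Only 1 left; Affiliate takes them to reach 3.
Total = 4×3 + 6×4 + 11×15 + 16×20 = 521.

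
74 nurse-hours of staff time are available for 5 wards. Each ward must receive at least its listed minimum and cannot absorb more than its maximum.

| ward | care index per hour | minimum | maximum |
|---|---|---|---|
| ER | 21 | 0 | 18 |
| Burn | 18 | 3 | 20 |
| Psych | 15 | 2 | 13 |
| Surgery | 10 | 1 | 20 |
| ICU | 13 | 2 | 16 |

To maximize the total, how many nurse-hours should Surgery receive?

Meeting every minimum uses 0+3+2+1+2 = 8 nurse-hours, leaving 66.
Highest care index per hour first: ER 21 > Burn 18 > Psych 15 > ICU 13 > Surgery 10.
ER: +18 to 18 (cap) ; 48 left.
Burn takes 17 more to reach its cap of 20 ; 31 left.
Psych takes 11 more to reach its cap of 13 ; 20 left.
ICU: +14 to 16 (cap) ; 6 left.
Surgery: +6 (room for 19) → 7. Pool exhausted.

7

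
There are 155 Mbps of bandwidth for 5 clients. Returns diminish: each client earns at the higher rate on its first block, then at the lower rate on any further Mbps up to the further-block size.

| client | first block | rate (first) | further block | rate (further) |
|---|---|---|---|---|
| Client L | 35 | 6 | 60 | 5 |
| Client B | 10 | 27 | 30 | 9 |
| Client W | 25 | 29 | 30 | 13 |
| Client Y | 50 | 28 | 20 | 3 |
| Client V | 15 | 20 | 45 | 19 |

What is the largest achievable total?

Rank every tier by rate: Client W/first 29 > Client Y/first 28 > Client B/first 27 > Client V/first 20 > Client V/second 19 > Client W/second 13 > Client B/second 9 > Client L/first 6 > Client L/second 5 > Client Y/second 3.
Client W/first (29): +25 — 130 left.
Fill Client Y first block (50 at 28) — 80 left.
Client B/first (27): +10 — 70 left.
Client V first at 20: fill all 15 — 55 left.
Client V/second (19): +45 — 10 left.
10 remain; put them into Client W second at 13.
Total = 29×25 + 28×50 + 27×10 + 20×15 + 19×45 + 13×10 = 3680.

3680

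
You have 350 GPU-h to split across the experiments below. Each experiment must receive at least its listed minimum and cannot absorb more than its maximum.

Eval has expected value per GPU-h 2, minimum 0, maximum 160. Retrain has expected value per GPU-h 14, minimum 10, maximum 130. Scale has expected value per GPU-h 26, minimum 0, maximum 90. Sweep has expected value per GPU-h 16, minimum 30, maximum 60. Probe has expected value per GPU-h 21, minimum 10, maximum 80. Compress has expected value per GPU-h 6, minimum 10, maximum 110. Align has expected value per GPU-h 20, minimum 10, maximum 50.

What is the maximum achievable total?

6880

Meeting every minimum uses 0+10+0+30+10+10+10 = 70 GPU-h, leaving 280.
Rank by expected value per GPU-h: Scale 26 > Probe 21 > Align 20 > Sweep 16 > Retrain 14 > Compress 6 > Eval 2.
Give Scale 90 more to hit its cap of 90 — 190 left.
Probe takes 70 more to reach its cap of 80 — 120 left.
Align takes 40 more to reach its cap of 50 — 80 left.
Give Sweep 30 more to hit its cap of 60 — 50 left.
Only 50 left; Retrain takes them to reach 60.
Total = 14×60 + 26×90 + 16×60 + 21×80 + 6×10 + 20×50 = 6880.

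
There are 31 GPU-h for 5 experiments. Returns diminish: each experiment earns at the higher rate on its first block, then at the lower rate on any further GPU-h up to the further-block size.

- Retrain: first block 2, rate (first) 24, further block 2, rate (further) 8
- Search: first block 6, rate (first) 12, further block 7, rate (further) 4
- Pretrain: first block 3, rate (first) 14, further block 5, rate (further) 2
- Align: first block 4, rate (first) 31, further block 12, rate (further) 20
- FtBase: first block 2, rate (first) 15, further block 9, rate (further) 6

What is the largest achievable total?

Order all 10 blocks by rate: Align/T1 31 > Retrain/T1 24 > Align/T2 20 > FtBase/T1 15 > Pretrain/T1 14 > Search/T1 12 > Retrain/T2 8 > FtBase/T2 6 > Search/T2 4 > Pretrain/T2 2.
Align/T1 (31): +4 — 27 left.
Retrain T1 at 24: fill all 2 — 25 left.
Fill Align T2 block (12 at 20) — 13 left.
Fill FtBase T1 block (2 at 15) — 11 left.
Pretrain T1 at 14: fill all 3 — 8 left.
Fill Search T1 block (6 at 12) — 2 left.
Retrain/T2 (8): +2 — 0 left.
Total = 31×4 + 24×2 + 20×12 + 15×2 + 14×3 + 12×6 + 8×2 = 572.

572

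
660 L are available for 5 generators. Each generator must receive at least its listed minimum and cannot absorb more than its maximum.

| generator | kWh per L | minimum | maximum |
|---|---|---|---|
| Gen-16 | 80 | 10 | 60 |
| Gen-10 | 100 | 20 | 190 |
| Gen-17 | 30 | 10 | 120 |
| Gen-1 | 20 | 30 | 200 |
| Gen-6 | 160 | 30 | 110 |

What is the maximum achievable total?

Meeting every minimum uses 10+20+10+30+30 = 100 L, leaving 560.
Rank by kWh per L: Gen-6 160 > Gen-10 100 > Gen-16 80 > Gen-17 30 > Gen-1 20.
Gen-6 takes 80 more to reach its cap of 110 ; 480 left.
Gen-10 takes 170 more to reach its cap of 190 ; 310 left.
Give Gen-16 50 more to hit its cap of 60 ; 260 left.
Gen-17 takes 110 more to reach its cap of 120 ; 150 left.
Gen-1 has room for 170 more but only 150 remain, so it gets 180.
Total = 80×60 + 100×190 + 30×120 + 20×180 + 160×110 = 48600.

48600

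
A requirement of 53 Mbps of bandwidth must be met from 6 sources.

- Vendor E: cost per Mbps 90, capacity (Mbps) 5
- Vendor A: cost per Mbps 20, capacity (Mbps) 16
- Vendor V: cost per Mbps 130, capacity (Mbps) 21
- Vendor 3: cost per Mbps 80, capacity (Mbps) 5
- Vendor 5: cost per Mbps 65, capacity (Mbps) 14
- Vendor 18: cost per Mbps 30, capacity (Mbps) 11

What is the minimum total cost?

2670

Use sources in increasing cost order.
Vendor A at 20: take all 16 Mbps ; 37 still needed.
Vendor 18 (30): use full 11 ; 26 Mbps to go.
Vendor 5 (65): use full 14 ; 12 Mbps to go.
Vendor 3 (80): use full 5 ; 7 Mbps to go.
Vendor E at 90: take all 5 Mbps ; 2 still needed.
Vendor V (130): take the remaining 2 ; done.
Cost = 16×20 + 11×30 + 14×65 + 5×80 + 5×90 + 2×130 = 2670.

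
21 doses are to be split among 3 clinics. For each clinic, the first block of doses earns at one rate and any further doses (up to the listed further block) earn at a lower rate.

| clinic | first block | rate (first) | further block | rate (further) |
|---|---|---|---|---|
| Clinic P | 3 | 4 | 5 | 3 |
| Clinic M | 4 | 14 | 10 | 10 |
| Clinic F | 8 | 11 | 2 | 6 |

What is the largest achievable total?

234

Rank every tier by rate: Clinic M/tier1 14 > Clinic F/tier1 11 > Clinic M/tier2 10 > Clinic F/tier2 6 > Clinic P/tier1 4 > Clinic P/tier2 3.
Fill Clinic M tier1 block (4 at 14) — 17 left.
Fill Clinic F tier1 block (8 at 11) — 9 left.
Clinic M/tier2: +9 of 10 at 10; pool empty.
Total = 14×4 + 11×8 + 10×9 = 234.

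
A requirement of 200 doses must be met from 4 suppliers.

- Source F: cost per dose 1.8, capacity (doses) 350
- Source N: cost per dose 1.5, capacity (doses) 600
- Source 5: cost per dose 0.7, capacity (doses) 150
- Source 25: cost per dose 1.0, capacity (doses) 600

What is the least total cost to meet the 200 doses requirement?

155

Cheapest first:
Source 5 at 0.7: take all 150 doses ; 50 still needed.
Source 25 at 1.0: take 50 of its 600 ; requirement met.
Source N, Source F: unused.
Cost = 150×0.7 + 50×1.0 = 155.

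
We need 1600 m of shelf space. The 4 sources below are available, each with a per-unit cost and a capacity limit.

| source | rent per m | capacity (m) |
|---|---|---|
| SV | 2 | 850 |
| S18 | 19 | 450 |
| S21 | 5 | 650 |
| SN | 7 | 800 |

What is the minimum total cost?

5650

Fill from the cheapest source first.
Take 850 from SV at 2 ; need 750 more.
S21 at 5: take all 650 m ; 100 still needed.
Take 100 from SN at 7 to finish.
S18: unused.
Cost = 850×2 + 650×5 + 100×7 = 5650.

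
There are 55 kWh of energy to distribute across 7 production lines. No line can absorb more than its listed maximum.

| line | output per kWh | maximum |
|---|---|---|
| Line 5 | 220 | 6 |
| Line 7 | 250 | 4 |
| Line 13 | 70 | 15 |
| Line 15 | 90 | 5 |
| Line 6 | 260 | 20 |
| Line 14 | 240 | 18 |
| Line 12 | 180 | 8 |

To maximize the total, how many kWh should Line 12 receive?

Order the production lines by output per kWh: Line 6 260 > Line 7 250 > Line 14 240 > Line 5 220 > Line 12 180 > Line 15 90 > Line 13 70.
Line 6 takes 20 to reach its cap of 20 → 35 left.
Line 7: +4 to 4 (cap) → 31 left.
Line 14: +18 to 18 (cap) → 13 left.
Line 5 takes 6 to reach its cap of 6 → 7 left.
Line 12: +7 (room for 8) → 7. Pool exhausted.

7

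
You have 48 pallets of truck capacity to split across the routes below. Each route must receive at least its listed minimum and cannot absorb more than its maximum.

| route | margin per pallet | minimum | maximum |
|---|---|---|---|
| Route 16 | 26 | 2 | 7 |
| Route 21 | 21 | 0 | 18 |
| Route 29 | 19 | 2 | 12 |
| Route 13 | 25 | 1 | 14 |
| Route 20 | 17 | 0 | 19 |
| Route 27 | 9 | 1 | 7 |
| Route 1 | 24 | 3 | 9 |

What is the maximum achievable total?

1110

Meeting every minimum uses 2+0+2+1+0+1+3 = 9 pallets, leaving 39.
Order the routes by margin per pallet: Route 16 26 > Route 13 25 > Route 1 24 > Route 21 21 > Route 29 19 > Route 20 17 > Route 27 9.
Route 16 takes 5 more to reach its cap of 7 — 34 left.
Route 13 takes 13 more to reach its cap of 14 — 21 left.
Route 1 takes 6 more to reach its cap of 9 — 15 left.
Route 21 has room for 18 more but only 15 remain, so it gets 15.
Total = 26×7 + 21×15 + 19×2 + 25×14 + 9×1 + 24×9 = 1110.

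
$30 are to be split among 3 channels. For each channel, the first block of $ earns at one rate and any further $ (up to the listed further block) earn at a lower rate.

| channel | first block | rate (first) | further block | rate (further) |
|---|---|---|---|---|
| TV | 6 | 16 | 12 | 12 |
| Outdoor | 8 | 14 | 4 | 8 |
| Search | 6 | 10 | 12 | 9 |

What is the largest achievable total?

Treat each block as its own option and order by rate: TV/tier1 16 > Outdoor/tier1 14 > TV/tier2 12 > Search/tier1 10 > Search/tier2 9 > Outdoor/tier2 8.
Fill TV tier1 block (6 at 16) ; 24 left.
Outdoor/tier1 (14): +8 ; 16 left.
TV tier2 at 12: fill all 12 ; 4 left.
Search/tier1: +4 of 6 at 10; pool empty.
Total = 16×6 + 14×8 + 12×12 + 10×4 = 392.

392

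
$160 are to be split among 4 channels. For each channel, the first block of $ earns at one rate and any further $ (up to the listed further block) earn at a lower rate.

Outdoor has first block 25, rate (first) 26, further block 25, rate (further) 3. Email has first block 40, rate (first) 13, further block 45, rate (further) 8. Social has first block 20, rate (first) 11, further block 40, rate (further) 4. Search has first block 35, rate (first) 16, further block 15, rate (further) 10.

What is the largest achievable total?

2300

Order all 8 blocks by rate: Outdoor/T1 26 > Search/T1 16 > Email/T1 13 > Social/T1 11 > Search/T2 10 > Email/T2 8 > Social/T2 4 > Outdoor/T2 3.
Outdoor/T1 (26): +25 ; 135 left.
Fill Search T1 block (35 at 16) ; 100 left.
Email T1 at 13: fill all 40 ; 60 left.
Social/T1 (11): +20 ; 40 left.
Fill Search T2 block (15 at 10) ; 25 left.
Email T2 at 8: only 25 left, fill 25.
Total = 26×25 + 16×35 + 13×40 + 11×20 + 10×15 + 8×25 = 2300.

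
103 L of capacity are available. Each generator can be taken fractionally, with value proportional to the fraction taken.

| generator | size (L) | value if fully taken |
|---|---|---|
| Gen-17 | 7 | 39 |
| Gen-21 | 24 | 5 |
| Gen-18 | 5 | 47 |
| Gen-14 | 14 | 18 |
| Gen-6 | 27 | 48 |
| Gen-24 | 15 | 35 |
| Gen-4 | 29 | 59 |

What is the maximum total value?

Sort by value density: Gen-18 47/5≈9.4, Gen-17 39/7≈5.57, Gen-24 35/15≈2.33, Gen-4 59/29≈2.03, Gen-6 48/27≈1.78, Gen-14 18/14≈1.29, Gen-21 5/24≈0.208.
All 5 L of Gen-18 fit (value 47) → 98 remain.
Gen-17: take in full, 7 L for value 39 → 91 left.
Gen-24: take in full, 15 L for value 35 → 76 left.
Gen-4: take in full, 29 L for value 59 → 47 left.
Gen-6: take in full, 27 L for value 48 → 20 left.
All 14 L of Gen-14 fit (value 18) → 6 remain.
Only 6 L remain; take 6/24 of Gen-21 for value 5×6/24 = 1.25.
Total value = 247.25.

247.25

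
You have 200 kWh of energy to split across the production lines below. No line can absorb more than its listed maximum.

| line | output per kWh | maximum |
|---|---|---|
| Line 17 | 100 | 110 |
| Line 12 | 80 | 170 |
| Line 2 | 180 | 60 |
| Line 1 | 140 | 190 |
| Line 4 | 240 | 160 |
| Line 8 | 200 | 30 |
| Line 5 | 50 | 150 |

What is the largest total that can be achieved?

Rank by output per kWh: Line 4 240 > Line 8 200 > Line 2 180 > Line 1 140 > Line 17 100 > Line 12 80 > Line 5 50.
Give Line 4 160 to hit its cap of 160 — 40 left.
Give Line 8 30 to hit its cap of 30 — 10 left.
Only 10 left; Line 2 takes them to reach 10.
Total = 180×10 + 240×160 + 200×30 = 46200.

46200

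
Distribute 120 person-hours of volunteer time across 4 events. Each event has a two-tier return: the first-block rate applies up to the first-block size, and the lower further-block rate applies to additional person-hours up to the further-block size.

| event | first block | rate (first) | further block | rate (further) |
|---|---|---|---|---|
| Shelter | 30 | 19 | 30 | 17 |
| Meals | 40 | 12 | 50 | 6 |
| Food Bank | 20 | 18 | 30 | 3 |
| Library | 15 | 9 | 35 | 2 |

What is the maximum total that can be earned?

1920

Order all 8 blocks by rate: Shelter/T1 19 > Food Bank/T1 18 > Shelter/T2 17 > Meals/T1 12 > Library/T1 9 > Meals/T2 6 > Food Bank/T2 3 > Library/T2 2.
Fill Shelter T1 block (30 at 19) ; 90 left.
Food Bank/T1 (18): +20 ; 70 left.
Fill Shelter T2 block (30 at 17) ; 40 left.
Meals T1 at 12: fill all 40 ; 0 left.
Total = 19×30 + 18×20 + 17×30 + 12×40 = 1920.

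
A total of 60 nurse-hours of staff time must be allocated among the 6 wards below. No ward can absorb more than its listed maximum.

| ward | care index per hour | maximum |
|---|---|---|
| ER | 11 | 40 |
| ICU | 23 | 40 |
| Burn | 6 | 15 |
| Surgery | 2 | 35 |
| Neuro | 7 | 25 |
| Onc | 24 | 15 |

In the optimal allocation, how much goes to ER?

5

Rank by care index per hour: Onc 24 > ICU 23 > ER 11 > Neuro 7 > Burn 6 > Surgery 2.
Onc: +15 to 15 (cap) ; 45 left.
Give ICU 40 to hit its cap of 40 ; 5 left.
ER: +5 (room for 40) → 5. Pool exhausted.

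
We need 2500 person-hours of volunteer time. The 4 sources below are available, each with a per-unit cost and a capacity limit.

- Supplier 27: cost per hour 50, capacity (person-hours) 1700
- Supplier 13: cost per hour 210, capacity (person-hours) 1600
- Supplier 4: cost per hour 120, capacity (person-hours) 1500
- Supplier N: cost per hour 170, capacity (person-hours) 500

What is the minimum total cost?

181000

Use sources in increasing cost order.
Supplier 27 at 50: take all 1700 person-hours ; 800 still needed.
Supplier 4 at 120: take 800 of its 1500 ; requirement met.
Supplier N, Supplier 13: unused.
Cost = 1700×50 + 800×120 = 181000.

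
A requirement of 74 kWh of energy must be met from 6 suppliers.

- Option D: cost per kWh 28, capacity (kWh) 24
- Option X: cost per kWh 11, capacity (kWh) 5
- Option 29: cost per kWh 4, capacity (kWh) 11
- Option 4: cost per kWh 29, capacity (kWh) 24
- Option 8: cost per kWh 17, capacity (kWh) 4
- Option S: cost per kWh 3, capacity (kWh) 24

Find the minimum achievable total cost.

1085

Use suppliers in increasing cost order.
Option S at 3: take all 24 kWh ; 50 still needed.
Take 11 from Option 29 at 4 ; need 39 more.
Take 5 from Option X at 11 ; need 34 more.
Take 4 from Option 8 at 17 ; need 30 more.
Option D (28): use full 24 ; 6 kWh to go.
Option 4 (29): take the remaining 6 ; done.
Cost = 24×3 + 11×4 + 5×11 + 4×17 + 24×28 + 6×29 = 1085.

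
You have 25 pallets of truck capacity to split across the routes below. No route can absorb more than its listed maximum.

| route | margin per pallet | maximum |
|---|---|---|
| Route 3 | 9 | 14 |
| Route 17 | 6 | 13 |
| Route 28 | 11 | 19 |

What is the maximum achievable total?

263

Highest margin per pallet first: Route 28 11 > Route 3 9 > Route 17 6.
Route 28 takes 19 to reach its cap of 19 — 6 left.
Route 3: +6 (room for 14) → 6. Pool exhausted.
Total = 9×6 + 11×19 = 263.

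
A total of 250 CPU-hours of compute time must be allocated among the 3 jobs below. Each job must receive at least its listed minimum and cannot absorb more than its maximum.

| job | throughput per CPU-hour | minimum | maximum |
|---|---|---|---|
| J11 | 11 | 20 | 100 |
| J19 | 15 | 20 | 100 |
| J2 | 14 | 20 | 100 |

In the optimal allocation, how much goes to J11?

50

Meeting every minimum uses 20+20+20 = 60 CPU-hours, leaving 190.
Rank by throughput per CPU-hour: J19 15 > J2 14 > J11 11.
J19: +80 to 100 (cap) — 110 left.
J2 takes 80 more to reach its cap of 100 — 30 left.
J11: +30 (room for 80) → 50. Pool exhausted.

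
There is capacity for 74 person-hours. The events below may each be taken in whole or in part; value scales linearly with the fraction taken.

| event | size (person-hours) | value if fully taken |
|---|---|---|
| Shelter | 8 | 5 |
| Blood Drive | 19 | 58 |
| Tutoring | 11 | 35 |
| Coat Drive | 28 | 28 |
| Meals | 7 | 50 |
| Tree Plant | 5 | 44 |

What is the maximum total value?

Best value per unit of size first: Tree Plant 44/5≈8.8, Meals 50/7≈7.14, Tutoring 35/11≈3.18, Blood Drive 58/19≈3.05, Coat Drive 28/28≈1, Shelter 5/8≈0.625.
Tree Plant: take in full, 5 person-hours for value 44 → 69 left.
Take all of Meals (7 person-hours, value 50) → 62 person-hours left.
Take all of Tutoring (11 person-hours, value 35) → 51 person-hours left.
All 19 person-hours of Blood Drive fit (value 58) → 32 remain.
Take all of Coat Drive (28 person-hours, value 28) → 4 person-hours left.
Fill the last 4 person-hours with part of Shelter: 4/8 of it earns 2.5.
Total value = 217.5.

217.5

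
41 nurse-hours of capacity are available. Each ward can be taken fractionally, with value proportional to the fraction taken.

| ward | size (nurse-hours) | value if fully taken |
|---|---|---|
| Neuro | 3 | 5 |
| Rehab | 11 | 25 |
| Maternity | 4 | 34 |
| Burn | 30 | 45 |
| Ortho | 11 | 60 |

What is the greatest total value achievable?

142

Rank by value-to-size ratio: Maternity 34/4≈8.5, Ortho 60/11≈5.45, Rehab 25/11≈2.27, Neuro 5/3≈1.67, Burn 45/30≈1.5.
All 4 nurse-hours of Maternity fit (value 34) → 37 remain.
Take all of Ortho (11 nurse-hours, value 60) → 26 nurse-hours left.
Rehab: take in full, 11 nurse-hours for value 25 → 15 left.
Neuro: take in full, 3 nurse-hours for value 5 → 12 left.
Only 12 nurse-hours remain; take 12/30 of Burn for value 45×12/30 = 18.
Total value = 142.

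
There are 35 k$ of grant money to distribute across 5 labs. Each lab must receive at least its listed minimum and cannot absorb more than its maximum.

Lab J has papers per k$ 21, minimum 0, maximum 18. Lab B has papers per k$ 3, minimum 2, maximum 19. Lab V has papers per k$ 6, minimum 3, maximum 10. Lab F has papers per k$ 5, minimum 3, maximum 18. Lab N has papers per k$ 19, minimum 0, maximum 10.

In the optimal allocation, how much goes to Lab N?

Meeting every minimum uses 0+2+3+3+0 = 8 k$, leaving 27.
Rank by papers per k$: Lab J 21 > Lab N 19 > Lab V 6 > Lab F 5 > Lab B 3.
Give Lab J 18 more to hit its cap of 18 ; 9 left.
Lab N: +9 (room for 10) → 9. Pool exhausted.

9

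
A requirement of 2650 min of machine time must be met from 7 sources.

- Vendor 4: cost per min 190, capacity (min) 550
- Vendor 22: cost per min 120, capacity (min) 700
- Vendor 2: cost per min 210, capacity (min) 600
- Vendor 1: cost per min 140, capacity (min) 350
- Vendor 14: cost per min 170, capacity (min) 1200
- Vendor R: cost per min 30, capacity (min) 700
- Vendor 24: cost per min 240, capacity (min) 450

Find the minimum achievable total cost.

307000

Fill from the cheapest source first.
Vendor R (30): use full 700 ; 1950 min to go.
Vendor 22 at 120: take all 700 min ; 1250 still needed.
Take 350 from Vendor 1 at 140 ; need 900 more.
Vendor 14 (170): take the remaining 900 ; done.
Vendor 4, Vendor 2, Vendor 24: unused.
Cost = 700×30 + 700×120 + 350×140 + 900×170 = 307000.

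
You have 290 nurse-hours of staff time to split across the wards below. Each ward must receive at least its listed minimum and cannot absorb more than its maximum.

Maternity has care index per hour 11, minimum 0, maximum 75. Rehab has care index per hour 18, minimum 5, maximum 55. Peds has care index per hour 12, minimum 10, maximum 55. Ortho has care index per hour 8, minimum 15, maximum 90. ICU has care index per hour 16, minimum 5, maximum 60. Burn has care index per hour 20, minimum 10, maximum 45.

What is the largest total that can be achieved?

4290

Meeting every minimum uses 0+5+10+15+5+10 = 45 nurse-hours, leaving 245.
Highest care index per hour first: Burn 20 > Rehab 18 > ICU 16 > Peds 12 > Maternity 11 > Ortho 8.
Burn takes 35 more to reach its cap of 45 → 210 left.
Give Rehab 50 more to hit its cap of 55 → 160 left.
Give ICU 55 more to hit its cap of 60 → 105 left.
Peds: +45 to 55 (cap) → 60 left.
Maternity: +60 (room for 75) → 60. Pool exhausted.
Total = 11×60 + 18×55 + 12×55 + 8×15 + 16×60 + 20×45 = 4290.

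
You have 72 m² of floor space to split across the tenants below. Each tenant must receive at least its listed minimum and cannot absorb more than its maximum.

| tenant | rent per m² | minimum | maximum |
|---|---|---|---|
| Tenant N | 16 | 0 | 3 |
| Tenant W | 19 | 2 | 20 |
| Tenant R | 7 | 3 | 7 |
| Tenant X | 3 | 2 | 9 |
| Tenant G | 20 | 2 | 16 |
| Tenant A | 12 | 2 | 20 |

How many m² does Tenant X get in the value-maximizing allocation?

Meeting every minimum uses 0+2+3+2+2+2 = 11 m², leaving 61.
Order the tenants by rent per m²: Tenant G 20 > Tenant W 19 > Tenant N 16 > Tenant A 12 > Tenant R 7 > Tenant X 3.
Tenant G: +14 to 16 (cap) — 47 left.
Tenant W takes 18 more to reach its cap of 20 — 29 left.
Tenant N: +3 to 3 (cap) — 26 left.
Tenant A takes 18 more to reach its cap of 20 — 8 left.
Tenant R: +4 to 7 (cap) — 4 left.
Tenant X: +4 (room for 7) → 6. Pool exhausted.

6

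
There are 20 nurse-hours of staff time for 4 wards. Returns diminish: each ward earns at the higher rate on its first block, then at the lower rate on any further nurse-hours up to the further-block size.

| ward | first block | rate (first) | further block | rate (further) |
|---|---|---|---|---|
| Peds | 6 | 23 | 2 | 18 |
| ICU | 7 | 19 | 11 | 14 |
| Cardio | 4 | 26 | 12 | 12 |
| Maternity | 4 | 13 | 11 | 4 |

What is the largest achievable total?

Rank every tier by rate: Cardio/T1 26 > Peds/T1 23 > ICU/T1 19 > Peds/T2 18 > ICU/T2 14 > Maternity/T1 13 > Cardio/T2 12 > Maternity/T2 4.
Cardio T1 at 26: fill all 4 → 16 left.
Peds/T1 (23): +6 → 10 left.
Fill ICU T1 block (7 at 19) → 3 left.
Fill Peds T2 block (2 at 18) → 1 left.
ICU T2 at 14: only 1 left, fill 1.
Total = 26×4 + 23×6 + 19×7 + 18×2 + 14×1 = 425.

425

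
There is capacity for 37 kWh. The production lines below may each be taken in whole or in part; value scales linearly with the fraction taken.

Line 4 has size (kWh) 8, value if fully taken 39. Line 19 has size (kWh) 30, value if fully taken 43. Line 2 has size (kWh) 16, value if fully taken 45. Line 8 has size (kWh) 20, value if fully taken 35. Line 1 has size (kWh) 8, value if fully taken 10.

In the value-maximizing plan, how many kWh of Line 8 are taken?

13

Best value per unit of size first: Line 4 39/8≈4.88, Line 2 45/16≈2.81, Line 8 35/20≈1.75, Line 19 43/30≈1.43, Line 1 10/8≈1.25.
All 8 kWh of Line 4 fit (value 39) — 29 remain.
All 16 kWh of Line 2 fit (value 45) — 13 remain.
13 kWh left: a 13/20 share of Line 8 gives 35×13/20 = 22.75.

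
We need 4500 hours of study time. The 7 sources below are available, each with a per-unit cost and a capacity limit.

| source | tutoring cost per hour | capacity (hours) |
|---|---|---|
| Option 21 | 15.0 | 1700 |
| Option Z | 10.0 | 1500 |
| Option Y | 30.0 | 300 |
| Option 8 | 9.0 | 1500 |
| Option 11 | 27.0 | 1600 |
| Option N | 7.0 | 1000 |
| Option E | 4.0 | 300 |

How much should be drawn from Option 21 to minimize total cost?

200

Cheapest first:
Option E (4.0): use full 300 — 4200 hours to go.
Option N (7.0): use full 1000 — 3200 hours to go.
Option 8 (9.0): use full 1500 — 1700 hours to go.
Option Z at 10.0: take all 1500 hours — 200 still needed.
Option 21 (15.0): take the remaining 200 — done.
Option 11, Option Y: unused.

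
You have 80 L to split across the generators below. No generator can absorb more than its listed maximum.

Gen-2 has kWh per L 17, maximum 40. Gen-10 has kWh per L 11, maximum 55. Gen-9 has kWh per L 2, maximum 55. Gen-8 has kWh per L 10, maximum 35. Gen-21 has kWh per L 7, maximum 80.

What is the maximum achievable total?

1120

Rank by kWh per L: Gen-2 17 > Gen-10 11 > Gen-8 10 > Gen-21 7 > Gen-9 2.
Give Gen-2 40 to hit its cap of 40 — 40 left.
Only 40 left; Gen-10 takes them to reach 40.
Total = 17×40 + 11×40 = 1120.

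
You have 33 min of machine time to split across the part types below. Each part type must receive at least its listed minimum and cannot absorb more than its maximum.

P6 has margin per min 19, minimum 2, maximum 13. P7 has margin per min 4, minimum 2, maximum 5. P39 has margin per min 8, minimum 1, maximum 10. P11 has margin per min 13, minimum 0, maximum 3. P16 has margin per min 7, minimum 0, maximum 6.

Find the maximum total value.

409

Meeting every minimum uses 2+2+1+0+0 = 5 min, leaving 28.
Rank by margin per min: P6 19 > P11 13 > P39 8 > P16 7 > P7 4.
Give P6 11 more to hit its cap of 13 — 17 left.
P11: +3 to 3 (cap) — 14 left.
P39 takes 9 more to reach its cap of 10 — 5 left.
P16: +5 (room for 6) → 5. Pool exhausted.
Total = 19×13 + 4×2 + 8×10 + 13×3 + 7×5 = 409.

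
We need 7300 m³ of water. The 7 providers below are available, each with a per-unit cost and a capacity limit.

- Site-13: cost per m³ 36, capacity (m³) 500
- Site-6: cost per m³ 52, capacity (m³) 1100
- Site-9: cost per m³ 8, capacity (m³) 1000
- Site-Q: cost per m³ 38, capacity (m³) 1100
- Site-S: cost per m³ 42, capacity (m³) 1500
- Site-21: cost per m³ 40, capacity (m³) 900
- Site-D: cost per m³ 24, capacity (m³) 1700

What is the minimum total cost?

238800

Cheapest first:
Site-9 (8): use full 1000 ; 6300 m³ to go.
Site-D at 24: take all 1700 m³ ; 4600 still needed.
Take 500 from Site-13 at 36 ; need 4100 more.
Site-Q (38): use full 1100 ; 3000 m³ to go.
Take 900 from Site-21 at 40 ; need 2100 more.
Site-S (42): use full 1500 ; 600 m³ to go.
Take 600 from Site-6 at 52 to finish.
Cost = 1000×8 + 1700×24 + 500×36 + 1100×38 + 900×40 + 1500×42 + 600×52 = 238800.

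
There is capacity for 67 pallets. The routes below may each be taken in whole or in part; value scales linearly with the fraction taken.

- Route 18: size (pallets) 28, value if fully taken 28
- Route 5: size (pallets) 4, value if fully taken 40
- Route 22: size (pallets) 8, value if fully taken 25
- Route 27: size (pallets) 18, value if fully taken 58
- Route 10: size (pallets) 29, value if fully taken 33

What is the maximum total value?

Sort by value density: Route 5 40/4≈10, Route 27 58/18≈3.22, Route 22 25/8≈3.12, Route 10 33/29≈1.14, Route 18 28/28≈1.
All 4 pallets of Route 5 fit (value 40) ; 63 remain.
Route 27: take in full, 18 pallets for value 58 ; 45 left.
Route 22: take in full, 8 pallets for value 25 ; 37 left.
All 29 pallets of Route 10 fit (value 33) ; 8 remain.
Fill the last 8 pallets with part of Route 18: 8/28 of it earns 8.
Total value = 164.

164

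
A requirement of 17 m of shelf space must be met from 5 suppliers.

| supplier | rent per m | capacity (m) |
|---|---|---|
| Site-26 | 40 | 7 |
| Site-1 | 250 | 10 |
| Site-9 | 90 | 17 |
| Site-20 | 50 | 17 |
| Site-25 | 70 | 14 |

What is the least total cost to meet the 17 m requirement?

780

Fill from the cheapest supplier first.
Site-26 (40): use full 7 ; 10 m to go.
Site-20 at 50: take 10 of its 17 ; requirement met.
Site-25, Site-9, Site-1: unused.
Cost = 7×40 + 10×50 = 780.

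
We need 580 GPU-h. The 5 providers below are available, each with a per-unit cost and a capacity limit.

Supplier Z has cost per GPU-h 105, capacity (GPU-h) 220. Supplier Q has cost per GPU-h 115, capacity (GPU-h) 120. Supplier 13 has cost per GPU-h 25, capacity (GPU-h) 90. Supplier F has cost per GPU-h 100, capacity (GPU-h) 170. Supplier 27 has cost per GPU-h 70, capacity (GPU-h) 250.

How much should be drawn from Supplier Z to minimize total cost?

Cheapest first:
Supplier 13 at 25: take all 90 GPU-h → 490 still needed.
Supplier 27 at 70: take all 250 GPU-h → 240 still needed.
Supplier F at 100: take all 170 GPU-h → 70 still needed.
Supplier Z at 105: take 70 of its 220 → requirement met.
Supplier Q: unused.

70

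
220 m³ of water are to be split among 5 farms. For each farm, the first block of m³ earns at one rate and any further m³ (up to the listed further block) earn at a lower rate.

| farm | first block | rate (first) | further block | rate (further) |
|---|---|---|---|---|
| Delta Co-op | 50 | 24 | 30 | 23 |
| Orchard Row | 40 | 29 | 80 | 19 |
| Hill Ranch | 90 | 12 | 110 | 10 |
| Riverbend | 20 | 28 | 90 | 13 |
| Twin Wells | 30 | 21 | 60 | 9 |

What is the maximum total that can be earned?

Rank every tier by rate: Orchard Row/T1 29 > Riverbend/T1 28 > Delta Co-op/T1 24 > Delta Co-op/T2 23 > Twin Wells/T1 21 > Orchard Row/T2 19 > Riverbend/T2 13 > Hill Ranch/T1 12 > Hill Ranch/T2 10 > Twin Wells/T2 9.
Orchard Row/T1 (29): +40 — 180 left.
Riverbend/T1 (28): +20 — 160 left.
Delta Co-op T1 at 24: fill all 50 — 110 left.
Delta Co-op T2 at 23: fill all 30 — 80 left.
Twin Wells T1 at 21: fill all 30 — 50 left.
Orchard Row/T2: +50 of 80 at 19; pool empty.
Total = 29×40 + 28×20 + 24×50 + 23×30 + 21×30 + 19×50 = 5190.

5190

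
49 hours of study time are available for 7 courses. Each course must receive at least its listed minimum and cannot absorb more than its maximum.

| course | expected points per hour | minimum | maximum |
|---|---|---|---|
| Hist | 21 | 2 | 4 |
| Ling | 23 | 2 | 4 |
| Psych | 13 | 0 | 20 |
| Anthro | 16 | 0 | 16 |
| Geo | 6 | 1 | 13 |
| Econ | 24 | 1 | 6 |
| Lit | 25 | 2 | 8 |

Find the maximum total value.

Meeting every minimum uses 2+2+0+0+1+1+2 = 8 hours, leaving 41.
Rank by expected points per hour: Lit 25 > Econ 24 > Ling 23 > Hist 21 > Anthro 16 > Psych 13 > Geo 6.
Give Lit 6 more to hit its cap of 8 → 35 left.
Econ: +5 to 6 (cap) → 30 left.
Ling: +2 to 4 (cap) → 28 left.
Give Hist 2 more to hit its cap of 4 → 26 left.
Give Anthro 16 more to hit its cap of 16 → 10 left.
Psych has room for 20 more but only 10 remain, so it gets 10.
Total = 21×4 + 23×4 + 13×10 + 16×16 + 6×1 + 24×6 + 25×8 = 912.

912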